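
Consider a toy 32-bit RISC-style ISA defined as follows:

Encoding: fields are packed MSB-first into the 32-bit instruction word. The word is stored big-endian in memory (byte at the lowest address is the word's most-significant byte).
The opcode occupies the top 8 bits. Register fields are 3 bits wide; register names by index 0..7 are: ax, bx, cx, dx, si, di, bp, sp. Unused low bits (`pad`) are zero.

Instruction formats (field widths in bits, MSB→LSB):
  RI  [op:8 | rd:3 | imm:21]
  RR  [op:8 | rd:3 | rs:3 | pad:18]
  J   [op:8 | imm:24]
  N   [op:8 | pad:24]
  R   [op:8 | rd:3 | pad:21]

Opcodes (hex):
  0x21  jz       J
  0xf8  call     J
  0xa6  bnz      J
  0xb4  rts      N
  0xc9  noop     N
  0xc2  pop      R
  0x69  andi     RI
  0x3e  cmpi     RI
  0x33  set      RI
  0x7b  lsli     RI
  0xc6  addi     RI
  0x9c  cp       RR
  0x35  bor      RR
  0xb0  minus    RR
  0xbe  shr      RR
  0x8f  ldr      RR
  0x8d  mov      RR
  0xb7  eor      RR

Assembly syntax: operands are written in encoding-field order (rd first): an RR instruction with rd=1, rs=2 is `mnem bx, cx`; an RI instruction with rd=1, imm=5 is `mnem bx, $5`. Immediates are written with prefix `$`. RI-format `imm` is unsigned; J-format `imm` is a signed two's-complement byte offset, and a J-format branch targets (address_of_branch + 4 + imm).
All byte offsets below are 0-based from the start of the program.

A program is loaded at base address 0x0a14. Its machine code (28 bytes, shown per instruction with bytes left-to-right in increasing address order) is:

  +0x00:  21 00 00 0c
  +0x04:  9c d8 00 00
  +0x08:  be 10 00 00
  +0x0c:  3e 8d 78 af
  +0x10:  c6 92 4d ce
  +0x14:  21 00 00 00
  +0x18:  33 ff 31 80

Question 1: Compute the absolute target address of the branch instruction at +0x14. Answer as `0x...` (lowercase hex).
@+14  big-endian(21 00 00 00) = 0x21000000
  op=0x21000000>>24=0x21 ⇒ jz (J)
  imm@[23:0]=0x0 ⇒ $0
  target = base 0x0a14 + off 0x14 + 4 + imm 0 = 0x0a2c

0x0a2c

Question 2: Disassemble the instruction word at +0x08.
@+08  big-endian(be 10 00 00) = 0xbe100000
  top 8b → 0xbe → shr [RR]
  [23:21] rd=0 = ax
  [20:18] rs=4 = si

shr ax, si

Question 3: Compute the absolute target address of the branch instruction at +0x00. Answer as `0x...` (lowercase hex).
off 0x00: read 21 00 00 0c as big → 0x2100000c
  op=0x2100000c>>24=0x21 ⇒ jz (J)
  imm@[23:0]=0xc ⇒ $12
  target = base 0x0a14 + off 0x00 + 4 + imm 12 = 0x0a24

0x0a24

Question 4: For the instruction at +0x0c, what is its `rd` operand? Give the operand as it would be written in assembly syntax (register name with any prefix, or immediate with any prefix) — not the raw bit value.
si

@+0c  big-endian(3e 8d 78 af) = 0x3e8d78af
  op=0x3e8d78af>>24=0x3e ⇒ cmpi (RI)
  rd: (w>>21)&0x7=0x4 → si
  imm: (w>>0)&0x1fffff=0xd78af → $882863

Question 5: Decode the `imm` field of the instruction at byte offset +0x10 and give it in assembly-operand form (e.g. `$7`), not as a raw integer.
off 0x10: read c6 92 4d ce as big → 0xc6924dce
  top 8b → 0xc6 → addi [RI]
  rd@[23:21]=0x4 ⇒ si
  imm@[20:0]=0x124dce ⇒ $1199566

$1199566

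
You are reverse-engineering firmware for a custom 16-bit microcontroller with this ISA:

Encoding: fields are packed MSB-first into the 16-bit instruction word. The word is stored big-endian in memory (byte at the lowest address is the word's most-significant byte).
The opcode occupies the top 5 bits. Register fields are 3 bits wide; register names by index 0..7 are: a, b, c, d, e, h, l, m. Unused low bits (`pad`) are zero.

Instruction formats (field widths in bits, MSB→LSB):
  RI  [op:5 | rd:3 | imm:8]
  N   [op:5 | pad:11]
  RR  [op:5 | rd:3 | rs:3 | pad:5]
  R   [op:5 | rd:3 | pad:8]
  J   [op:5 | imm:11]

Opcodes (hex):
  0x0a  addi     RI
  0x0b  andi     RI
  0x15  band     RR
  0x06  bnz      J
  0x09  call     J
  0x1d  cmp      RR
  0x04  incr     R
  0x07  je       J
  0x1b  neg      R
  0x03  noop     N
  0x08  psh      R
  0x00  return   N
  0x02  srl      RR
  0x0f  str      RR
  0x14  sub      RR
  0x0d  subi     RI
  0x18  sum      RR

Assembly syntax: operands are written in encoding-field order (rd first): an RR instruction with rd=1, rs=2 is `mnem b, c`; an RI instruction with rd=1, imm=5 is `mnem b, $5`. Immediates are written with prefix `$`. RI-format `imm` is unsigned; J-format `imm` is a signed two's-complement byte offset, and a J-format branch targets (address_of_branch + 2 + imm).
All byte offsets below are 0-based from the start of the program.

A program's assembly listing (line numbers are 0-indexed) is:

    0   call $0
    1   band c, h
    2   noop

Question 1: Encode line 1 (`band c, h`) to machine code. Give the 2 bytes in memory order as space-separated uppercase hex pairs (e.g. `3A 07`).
line 1 (band): pack op=0x15:5|rd=2:3|rs=5:3|pad=0:5 = 0xaaa0; big→ aa a0

AA A0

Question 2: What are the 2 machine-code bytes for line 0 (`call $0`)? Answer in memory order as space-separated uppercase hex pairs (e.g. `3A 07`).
0. call fields op=0x9:5|imm=0:11 → word 4800h → 48 00

48 00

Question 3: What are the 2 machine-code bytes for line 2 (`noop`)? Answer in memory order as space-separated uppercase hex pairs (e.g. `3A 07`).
2. noop fields op=0x3:5|pad=0:11 → word 1800h → 18 00

18 00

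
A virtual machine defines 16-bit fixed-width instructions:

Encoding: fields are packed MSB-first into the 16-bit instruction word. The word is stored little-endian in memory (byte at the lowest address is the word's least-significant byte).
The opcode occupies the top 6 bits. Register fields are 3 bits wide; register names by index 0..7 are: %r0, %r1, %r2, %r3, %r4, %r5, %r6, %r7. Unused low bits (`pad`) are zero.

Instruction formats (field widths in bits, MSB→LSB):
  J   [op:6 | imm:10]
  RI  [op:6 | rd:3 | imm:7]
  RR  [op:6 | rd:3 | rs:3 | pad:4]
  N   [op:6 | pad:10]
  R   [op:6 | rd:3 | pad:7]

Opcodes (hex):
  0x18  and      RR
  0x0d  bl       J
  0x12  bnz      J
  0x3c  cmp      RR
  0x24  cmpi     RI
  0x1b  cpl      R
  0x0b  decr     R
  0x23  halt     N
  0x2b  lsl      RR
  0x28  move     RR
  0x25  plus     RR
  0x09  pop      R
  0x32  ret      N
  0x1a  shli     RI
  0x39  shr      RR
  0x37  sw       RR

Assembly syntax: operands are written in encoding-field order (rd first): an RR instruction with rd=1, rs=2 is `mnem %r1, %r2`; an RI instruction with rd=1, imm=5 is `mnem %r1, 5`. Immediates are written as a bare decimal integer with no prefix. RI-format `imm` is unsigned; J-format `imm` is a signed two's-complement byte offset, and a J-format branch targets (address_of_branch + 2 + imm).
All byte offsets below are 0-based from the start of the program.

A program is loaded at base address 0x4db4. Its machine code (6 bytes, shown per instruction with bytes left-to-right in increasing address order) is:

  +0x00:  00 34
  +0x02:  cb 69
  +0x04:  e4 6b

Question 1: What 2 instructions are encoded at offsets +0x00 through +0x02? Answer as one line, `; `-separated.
[00] 00 34 → 0x3400
  top 6b → 0xd → bl [J]
  imm@[9:0]=0x0 ⇒ 0
[02] cb 69 → 0x69cb
  top 6b → 0x1a → shli [RI]
  rd@[9:7]=0x3 ⇒ %r3
  imm@[6:0]=0x4b ⇒ 75

bl 0; shli %r3, 75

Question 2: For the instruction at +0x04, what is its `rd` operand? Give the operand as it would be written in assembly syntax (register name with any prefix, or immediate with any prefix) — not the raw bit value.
off 0x04: read e4 6b as little → 0x6be4
  op=0x6be4>>10=0x1a ⇒ shli (RI)
  rd: (w>>7)&0x7=0x7 → %r7
  imm: (w>>0)&0x7f=0x64 → 100

%r7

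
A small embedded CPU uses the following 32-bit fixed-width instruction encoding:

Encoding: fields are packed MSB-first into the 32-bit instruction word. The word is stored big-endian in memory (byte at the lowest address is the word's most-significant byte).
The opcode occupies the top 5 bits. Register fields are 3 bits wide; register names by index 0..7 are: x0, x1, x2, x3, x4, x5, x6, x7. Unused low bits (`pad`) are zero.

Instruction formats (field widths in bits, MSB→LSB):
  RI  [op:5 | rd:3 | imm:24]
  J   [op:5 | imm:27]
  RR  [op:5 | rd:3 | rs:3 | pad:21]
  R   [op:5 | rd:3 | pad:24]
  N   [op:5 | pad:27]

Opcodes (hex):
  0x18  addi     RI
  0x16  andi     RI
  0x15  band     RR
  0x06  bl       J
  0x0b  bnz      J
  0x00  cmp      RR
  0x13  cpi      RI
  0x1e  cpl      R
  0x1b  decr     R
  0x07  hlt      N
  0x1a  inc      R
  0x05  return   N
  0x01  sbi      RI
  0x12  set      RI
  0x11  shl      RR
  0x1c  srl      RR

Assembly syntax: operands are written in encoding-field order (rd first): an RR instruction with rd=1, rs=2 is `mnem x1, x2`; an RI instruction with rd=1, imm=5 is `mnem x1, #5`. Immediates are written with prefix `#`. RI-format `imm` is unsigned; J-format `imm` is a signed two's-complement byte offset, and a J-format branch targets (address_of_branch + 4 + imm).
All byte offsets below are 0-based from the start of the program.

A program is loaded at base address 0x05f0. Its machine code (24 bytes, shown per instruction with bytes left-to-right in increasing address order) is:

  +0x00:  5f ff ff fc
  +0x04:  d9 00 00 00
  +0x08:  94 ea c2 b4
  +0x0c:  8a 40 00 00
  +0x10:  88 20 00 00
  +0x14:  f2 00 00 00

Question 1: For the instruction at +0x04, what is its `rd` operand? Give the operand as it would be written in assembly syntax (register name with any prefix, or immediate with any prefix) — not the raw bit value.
[04] d9 00 00 00 → 0xd9000000
  opcode bits[31:27]=0x1b: decr/R
  [26:24] rd=1 = x1

x1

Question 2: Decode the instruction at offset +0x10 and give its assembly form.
shl x0, x1

+0x10: 88 20 00 00 ⇒ word 0x88200000 (big)
  top 5b → 0x11 → shl [RR]
  rd: (w>>24)&0x7=0x0 → x0
  rs: (w>>21)&0x7=0x1 → x1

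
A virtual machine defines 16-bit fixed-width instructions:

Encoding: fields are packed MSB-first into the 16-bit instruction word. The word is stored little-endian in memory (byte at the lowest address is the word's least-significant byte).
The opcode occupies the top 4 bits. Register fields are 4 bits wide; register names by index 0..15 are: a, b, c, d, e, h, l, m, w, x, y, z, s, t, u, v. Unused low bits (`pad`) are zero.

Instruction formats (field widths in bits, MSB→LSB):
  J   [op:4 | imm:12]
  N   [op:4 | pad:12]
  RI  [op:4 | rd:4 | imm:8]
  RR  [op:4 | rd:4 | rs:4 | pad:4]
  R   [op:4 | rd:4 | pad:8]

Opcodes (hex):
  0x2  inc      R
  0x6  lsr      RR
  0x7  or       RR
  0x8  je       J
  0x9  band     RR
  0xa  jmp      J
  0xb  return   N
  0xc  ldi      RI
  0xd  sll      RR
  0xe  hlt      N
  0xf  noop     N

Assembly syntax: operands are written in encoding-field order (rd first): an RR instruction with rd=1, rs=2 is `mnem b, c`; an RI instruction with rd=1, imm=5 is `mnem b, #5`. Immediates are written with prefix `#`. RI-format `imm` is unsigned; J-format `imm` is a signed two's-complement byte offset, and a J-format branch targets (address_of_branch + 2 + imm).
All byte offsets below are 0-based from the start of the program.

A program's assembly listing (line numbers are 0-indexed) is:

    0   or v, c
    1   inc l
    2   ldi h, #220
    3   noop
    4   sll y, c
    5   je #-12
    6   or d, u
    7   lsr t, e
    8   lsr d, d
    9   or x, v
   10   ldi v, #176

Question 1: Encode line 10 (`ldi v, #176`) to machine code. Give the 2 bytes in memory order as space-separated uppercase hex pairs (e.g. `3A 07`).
10. ldi fields op=0xc:4|rd=15:4|imm=176:8 → word cfb0h → b0 cf

B0 CF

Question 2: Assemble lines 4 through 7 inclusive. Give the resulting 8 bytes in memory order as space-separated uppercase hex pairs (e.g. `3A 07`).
4. sll fields op=0xd:4|rd=10:4|rs=2:4|pad=0:4 → word da20h → 20 da
5. je fields op=0x8:4|imm=-12:12 → word 8ff4h → f4 8f
6. or fields op=0x7:4|rd=3:4|rs=14:4|pad=0:4 → word 73e0h → e0 73
7. lsr fields op=0x6:4|rd=13:4|rs=4:4|pad=0:4 → word 6d40h → 40 6d

20 DA F4 8F E0 73 40 6D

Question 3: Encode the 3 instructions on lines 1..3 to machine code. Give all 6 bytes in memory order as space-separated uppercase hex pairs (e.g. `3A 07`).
00 26 DC C5 00 F0

L1: inc op=0x2:4|rd=6:4|pad=0:8 ⇒ 0x2600 ⇒ little 00 26
L2: ldi op=0xc:4|rd=5:4|imm=220:8 ⇒ 0xc5dc ⇒ little dc c5
L3: noop op=0xf:4|pad=0:12 ⇒ 0xf000 ⇒ little 00 f0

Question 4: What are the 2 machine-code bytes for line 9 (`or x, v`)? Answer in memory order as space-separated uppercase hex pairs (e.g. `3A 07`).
F0 79

line 9 (or): pack op=0x7:4|rd=9:4|rs=15:4|pad=0:4 = 0x79f0; little→ f0 79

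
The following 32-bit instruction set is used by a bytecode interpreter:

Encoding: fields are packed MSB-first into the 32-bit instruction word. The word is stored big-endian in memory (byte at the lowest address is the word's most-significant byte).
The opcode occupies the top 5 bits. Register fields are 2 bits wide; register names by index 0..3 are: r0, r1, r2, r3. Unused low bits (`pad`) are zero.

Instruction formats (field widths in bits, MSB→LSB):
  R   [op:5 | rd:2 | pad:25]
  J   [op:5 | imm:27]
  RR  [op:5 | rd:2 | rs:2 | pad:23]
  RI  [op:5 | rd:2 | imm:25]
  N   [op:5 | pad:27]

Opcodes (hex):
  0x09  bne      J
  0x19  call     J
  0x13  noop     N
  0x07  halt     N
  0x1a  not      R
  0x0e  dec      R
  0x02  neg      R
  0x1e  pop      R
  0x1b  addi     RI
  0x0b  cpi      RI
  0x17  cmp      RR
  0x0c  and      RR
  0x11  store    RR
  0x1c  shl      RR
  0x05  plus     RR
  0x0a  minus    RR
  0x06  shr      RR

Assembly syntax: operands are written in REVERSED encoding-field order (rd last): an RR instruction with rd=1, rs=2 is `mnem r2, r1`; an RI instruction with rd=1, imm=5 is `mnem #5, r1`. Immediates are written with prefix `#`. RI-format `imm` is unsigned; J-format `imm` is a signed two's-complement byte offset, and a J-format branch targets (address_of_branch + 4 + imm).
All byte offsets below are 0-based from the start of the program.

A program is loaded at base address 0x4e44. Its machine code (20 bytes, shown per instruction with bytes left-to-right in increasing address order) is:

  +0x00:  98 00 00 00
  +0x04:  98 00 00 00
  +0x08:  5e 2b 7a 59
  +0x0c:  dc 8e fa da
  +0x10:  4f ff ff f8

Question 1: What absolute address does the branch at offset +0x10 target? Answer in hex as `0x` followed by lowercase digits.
0x4e50

+0x10: 4f ff ff f8 ⇒ word 0x4ffffff8 (big)
  opcode bits[31:27]=0x9: bne/J
  [26:0] imm=134217720 (s27→-8) = #-8
  target = base 0x4e44 + off 0x10 + 4 + imm -8 = 0x4e50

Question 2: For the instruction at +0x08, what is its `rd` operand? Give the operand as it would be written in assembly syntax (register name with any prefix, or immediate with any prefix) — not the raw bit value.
+0x08: 5e 2b 7a 59 ⇒ word 0x5e2b7a59 (big)
  op=0x5e2b7a59>>27=0xb ⇒ cpi (RI)
  rd: (w>>25)&0x3=0x3 → r3
  imm: (w>>0)&0x1ffffff=0x2b7a59 → #2849369

r3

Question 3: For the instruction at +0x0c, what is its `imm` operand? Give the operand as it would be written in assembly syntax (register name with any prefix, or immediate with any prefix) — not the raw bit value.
[0c] dc 8e fa da → 0xdc8efada
  opcode bits[31:27]=0x1b: addi/RI
  rd: (w>>25)&0x3=0x2 → r2
  imm: (w>>0)&0x1ffffff=0x8efada → #9370330

#9370330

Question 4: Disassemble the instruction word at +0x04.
off 0x04: read 98 00 00 00 as big → 0x98000000
  top 5b → 0x13 → noop [N]

noop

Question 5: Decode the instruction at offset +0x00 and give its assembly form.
noop

[00] 98 00 00 00 → 0x98000000
  op=0x98000000>>27=0x13 ⇒ noop (N)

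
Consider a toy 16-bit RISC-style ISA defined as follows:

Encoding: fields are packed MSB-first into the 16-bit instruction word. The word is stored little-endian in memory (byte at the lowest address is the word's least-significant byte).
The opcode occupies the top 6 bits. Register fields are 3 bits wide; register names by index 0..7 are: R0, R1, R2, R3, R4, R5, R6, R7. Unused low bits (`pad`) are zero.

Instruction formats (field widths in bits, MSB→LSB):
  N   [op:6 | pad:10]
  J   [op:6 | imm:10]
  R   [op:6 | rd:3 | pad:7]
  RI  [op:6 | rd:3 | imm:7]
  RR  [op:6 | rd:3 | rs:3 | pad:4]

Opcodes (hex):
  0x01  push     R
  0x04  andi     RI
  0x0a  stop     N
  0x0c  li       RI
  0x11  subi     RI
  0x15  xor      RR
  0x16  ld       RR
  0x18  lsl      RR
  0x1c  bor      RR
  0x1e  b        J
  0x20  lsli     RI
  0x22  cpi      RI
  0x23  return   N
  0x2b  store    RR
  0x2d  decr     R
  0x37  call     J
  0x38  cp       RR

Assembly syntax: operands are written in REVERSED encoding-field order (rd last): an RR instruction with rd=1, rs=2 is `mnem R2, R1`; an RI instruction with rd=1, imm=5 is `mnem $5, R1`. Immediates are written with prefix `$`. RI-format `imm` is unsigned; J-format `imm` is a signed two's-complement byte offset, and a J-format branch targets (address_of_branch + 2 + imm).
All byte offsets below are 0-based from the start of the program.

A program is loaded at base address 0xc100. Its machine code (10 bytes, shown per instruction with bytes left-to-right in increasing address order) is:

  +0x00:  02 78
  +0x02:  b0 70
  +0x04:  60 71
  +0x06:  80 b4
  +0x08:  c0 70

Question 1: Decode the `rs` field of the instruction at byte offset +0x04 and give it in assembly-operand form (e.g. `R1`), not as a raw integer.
R6

[04] 60 71 → 0x7160
  top 6b → 0x1c → bor [RR]
  rd@[9:7]=0x2 ⇒ R2
  rs@[6:4]=0x6 ⇒ R6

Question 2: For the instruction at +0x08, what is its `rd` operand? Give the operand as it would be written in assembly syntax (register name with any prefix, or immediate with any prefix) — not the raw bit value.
R1

+0x08: c0 70 ⇒ word 0x70c0 (little)
  opcode bits[15:10]=0x1c: bor/RR
  rd: (w>>7)&0x7=0x1 → R1
  rs: (w>>4)&0x7=0x4 → R4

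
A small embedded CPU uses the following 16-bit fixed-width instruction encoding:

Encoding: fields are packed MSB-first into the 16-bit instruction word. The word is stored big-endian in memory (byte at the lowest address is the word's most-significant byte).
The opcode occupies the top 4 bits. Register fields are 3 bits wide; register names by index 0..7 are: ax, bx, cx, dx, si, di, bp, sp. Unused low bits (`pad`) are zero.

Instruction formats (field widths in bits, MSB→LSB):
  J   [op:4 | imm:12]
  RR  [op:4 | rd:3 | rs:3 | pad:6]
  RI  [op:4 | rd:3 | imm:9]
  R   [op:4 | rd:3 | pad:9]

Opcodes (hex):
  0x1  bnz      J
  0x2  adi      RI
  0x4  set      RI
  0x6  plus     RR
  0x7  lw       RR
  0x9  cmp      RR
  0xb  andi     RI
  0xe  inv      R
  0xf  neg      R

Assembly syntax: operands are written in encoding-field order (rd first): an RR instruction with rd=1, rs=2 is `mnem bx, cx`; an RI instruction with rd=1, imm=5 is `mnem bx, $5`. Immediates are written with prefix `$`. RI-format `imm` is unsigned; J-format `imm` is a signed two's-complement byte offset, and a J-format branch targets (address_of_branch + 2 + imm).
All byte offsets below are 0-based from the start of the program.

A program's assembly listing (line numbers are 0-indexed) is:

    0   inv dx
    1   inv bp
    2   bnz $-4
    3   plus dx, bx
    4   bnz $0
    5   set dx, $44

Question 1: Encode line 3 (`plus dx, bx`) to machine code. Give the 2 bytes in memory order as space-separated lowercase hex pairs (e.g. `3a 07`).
66 40

line 3 (plus): pack op=0x6:4|rd=3:3|rs=1:3|pad=0:6 = 0x6640; big→ 66 40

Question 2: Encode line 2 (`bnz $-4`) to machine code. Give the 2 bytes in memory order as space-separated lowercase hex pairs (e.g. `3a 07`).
1f fc

2. bnz fields op=0x1:4|imm=-4:12 → word 1ffch → 1f fc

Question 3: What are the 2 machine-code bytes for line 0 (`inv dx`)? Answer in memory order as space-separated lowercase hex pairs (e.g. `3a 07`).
e6 00

L0: inv op=0xe:4|rd=3:3|pad=0:9 ⇒ 0xe600 ⇒ big e6 00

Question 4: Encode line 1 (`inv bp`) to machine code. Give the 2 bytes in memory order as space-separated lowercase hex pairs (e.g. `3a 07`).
L1: inv op=0xe:4|rd=6:3|pad=0:9 ⇒ 0xec00 ⇒ big ec 00

ec 00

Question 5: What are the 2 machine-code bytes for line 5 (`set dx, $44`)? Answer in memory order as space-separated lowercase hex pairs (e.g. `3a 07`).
5. set fields op=0x4:4|rd=3:3|imm=44:9 → word 462ch → 46 2c

46 2c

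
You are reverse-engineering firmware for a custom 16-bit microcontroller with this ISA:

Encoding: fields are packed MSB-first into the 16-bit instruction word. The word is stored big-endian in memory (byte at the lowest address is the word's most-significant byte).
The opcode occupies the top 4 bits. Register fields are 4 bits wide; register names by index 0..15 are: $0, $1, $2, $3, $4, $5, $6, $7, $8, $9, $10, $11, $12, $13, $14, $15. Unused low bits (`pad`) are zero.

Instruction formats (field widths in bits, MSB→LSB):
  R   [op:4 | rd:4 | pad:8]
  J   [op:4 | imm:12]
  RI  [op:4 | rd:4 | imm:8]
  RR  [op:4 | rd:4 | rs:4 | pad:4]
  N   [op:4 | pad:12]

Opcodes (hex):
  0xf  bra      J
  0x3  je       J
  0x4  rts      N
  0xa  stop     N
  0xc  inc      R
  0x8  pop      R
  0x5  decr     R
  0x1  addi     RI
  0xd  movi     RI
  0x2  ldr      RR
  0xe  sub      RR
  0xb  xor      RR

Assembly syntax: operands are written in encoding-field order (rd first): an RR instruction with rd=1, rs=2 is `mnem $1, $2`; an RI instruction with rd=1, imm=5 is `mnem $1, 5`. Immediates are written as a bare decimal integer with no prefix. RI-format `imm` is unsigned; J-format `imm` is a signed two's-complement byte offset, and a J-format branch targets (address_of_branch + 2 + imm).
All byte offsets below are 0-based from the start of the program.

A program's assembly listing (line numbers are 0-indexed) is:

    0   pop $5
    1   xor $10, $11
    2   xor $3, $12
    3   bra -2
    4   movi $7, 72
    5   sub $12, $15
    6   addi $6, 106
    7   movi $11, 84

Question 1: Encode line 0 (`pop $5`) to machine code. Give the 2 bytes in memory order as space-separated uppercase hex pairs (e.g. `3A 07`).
L0: pop op=0x8:4|rd=5:4|pad=0:8 ⇒ 0x8500 ⇒ big 85 00

85 00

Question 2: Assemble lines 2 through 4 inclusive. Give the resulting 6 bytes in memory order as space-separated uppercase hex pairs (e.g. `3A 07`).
line 2 (xor): pack op=0xb:4|rd=3:4|rs=12:4|pad=0:4 = 0xb3c0; big→ b3 c0
line 3 (bra): pack op=0xf:4|imm=-2:12 = 0xfffe; big→ ff fe
line 4 (movi): pack op=0xd:4|rd=7:4|imm=72:8 = 0xd748; big→ d7 48

B3 C0 FF FE D7 48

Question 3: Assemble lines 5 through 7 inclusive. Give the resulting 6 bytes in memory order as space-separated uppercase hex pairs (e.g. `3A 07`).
5. sub fields op=0xe:4|rd=12:4|rs=15:4|pad=0:4 → word ecf0h → ec f0
6. addi fields op=0x1:4|rd=6:4|imm=106:8 → word 166ah → 16 6a
7. movi fields op=0xd:4|rd=11:4|imm=84:8 → word db54h → db 54

EC F0 16 6A DB 54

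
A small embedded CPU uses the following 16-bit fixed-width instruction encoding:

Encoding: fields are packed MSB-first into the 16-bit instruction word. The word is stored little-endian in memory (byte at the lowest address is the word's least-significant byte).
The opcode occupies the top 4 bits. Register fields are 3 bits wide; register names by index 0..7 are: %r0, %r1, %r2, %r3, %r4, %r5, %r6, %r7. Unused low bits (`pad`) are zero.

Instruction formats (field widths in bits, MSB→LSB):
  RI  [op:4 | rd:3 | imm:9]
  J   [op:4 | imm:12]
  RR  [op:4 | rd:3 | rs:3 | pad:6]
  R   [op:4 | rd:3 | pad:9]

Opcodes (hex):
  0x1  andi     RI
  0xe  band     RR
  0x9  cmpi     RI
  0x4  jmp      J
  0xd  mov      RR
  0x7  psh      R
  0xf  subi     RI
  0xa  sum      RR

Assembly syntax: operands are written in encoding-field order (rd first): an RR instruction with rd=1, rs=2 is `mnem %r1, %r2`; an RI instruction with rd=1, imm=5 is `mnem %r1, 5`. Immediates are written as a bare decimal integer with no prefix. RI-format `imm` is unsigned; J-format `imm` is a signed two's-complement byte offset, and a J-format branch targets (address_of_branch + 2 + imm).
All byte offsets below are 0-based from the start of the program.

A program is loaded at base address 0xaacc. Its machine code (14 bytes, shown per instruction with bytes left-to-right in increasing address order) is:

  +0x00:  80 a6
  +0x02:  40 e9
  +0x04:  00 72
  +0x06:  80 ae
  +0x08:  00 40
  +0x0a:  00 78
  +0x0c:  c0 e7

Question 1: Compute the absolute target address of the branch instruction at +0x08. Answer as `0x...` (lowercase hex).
0xaad6

[08] 00 40 → 0x4000
  opcode bits[15:12]=0x4: jmp/J
  [11:0] imm=0 = 0
  target = base 0xaacc + off 0x08 + 2 + imm 0 = 0xaad6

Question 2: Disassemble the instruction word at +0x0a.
psh %r4

+0x0a: 00 78 ⇒ word 0x7800 (little)
  top 4b → 0x7 → psh [R]
  rd@[11:9]=0x4 ⇒ %r4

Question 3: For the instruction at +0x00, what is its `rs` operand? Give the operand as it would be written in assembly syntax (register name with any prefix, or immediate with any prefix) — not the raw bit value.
@+00  little-endian(80 a6) = 0xa680
  op=0xa680>>12=0xa ⇒ sum (RR)
  [11:9] rd=3 = %r3
  [8:6] rs=2 = %r2

%r2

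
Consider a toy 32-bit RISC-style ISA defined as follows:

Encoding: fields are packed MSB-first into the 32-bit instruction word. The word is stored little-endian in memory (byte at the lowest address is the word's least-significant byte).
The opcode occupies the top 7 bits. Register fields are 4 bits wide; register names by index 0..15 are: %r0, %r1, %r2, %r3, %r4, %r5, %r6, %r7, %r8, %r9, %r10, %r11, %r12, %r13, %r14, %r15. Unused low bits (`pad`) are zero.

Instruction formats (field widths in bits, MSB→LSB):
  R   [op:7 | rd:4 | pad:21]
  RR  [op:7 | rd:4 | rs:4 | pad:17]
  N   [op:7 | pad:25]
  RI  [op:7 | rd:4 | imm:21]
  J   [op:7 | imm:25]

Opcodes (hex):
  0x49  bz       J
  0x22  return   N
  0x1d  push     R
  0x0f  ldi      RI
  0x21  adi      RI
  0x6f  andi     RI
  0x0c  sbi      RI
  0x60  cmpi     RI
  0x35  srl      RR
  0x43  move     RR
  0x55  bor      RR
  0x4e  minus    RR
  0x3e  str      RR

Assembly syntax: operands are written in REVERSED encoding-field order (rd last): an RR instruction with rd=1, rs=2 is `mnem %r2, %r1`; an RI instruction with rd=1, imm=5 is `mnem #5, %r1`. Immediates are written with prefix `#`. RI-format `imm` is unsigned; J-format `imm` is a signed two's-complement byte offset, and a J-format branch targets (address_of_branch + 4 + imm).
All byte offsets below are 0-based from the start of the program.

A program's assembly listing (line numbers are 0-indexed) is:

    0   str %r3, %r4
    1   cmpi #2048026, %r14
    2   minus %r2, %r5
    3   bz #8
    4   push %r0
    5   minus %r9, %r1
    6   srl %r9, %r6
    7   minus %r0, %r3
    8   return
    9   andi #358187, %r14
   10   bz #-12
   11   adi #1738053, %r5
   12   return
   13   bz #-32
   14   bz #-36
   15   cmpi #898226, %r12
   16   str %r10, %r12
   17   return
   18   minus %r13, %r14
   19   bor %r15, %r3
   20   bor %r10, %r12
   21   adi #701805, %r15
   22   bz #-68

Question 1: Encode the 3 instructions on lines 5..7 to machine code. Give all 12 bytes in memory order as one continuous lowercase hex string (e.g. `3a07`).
5. minus fields op=0x4e:7|rd=1:4|rs=9:4|pad=0:17 → word 9c320000h → 00 00 32 9c
6. srl fields op=0x35:7|rd=6:4|rs=9:4|pad=0:17 → word 6ad20000h → 00 00 d2 6a
7. minus fields op=0x4e:7|rd=3:4|rs=0:4|pad=0:17 → word 9c600000h → 00 00 60 9c

0000329c0000d26a0000609c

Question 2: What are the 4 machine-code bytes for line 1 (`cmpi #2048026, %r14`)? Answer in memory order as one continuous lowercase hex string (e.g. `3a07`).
line 1 (cmpi): pack op=0x60:7|rd=14:4|imm=2048026:21 = 0xc1df401a; little→ 1a 40 df c1

1a40dfc1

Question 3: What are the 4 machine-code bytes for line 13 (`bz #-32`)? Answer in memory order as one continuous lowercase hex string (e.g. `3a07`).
line 13 (bz): pack op=0x49:7|imm=-32:25 = 0x93ffffe0; little→ e0 ff ff 93

e0ffff93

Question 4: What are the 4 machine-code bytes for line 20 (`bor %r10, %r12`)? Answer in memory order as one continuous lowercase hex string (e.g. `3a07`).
line 20 (bor): pack op=0x55:7|rd=12:4|rs=10:4|pad=0:17 = 0xab940000; little→ 00 00 94 ab

000094ab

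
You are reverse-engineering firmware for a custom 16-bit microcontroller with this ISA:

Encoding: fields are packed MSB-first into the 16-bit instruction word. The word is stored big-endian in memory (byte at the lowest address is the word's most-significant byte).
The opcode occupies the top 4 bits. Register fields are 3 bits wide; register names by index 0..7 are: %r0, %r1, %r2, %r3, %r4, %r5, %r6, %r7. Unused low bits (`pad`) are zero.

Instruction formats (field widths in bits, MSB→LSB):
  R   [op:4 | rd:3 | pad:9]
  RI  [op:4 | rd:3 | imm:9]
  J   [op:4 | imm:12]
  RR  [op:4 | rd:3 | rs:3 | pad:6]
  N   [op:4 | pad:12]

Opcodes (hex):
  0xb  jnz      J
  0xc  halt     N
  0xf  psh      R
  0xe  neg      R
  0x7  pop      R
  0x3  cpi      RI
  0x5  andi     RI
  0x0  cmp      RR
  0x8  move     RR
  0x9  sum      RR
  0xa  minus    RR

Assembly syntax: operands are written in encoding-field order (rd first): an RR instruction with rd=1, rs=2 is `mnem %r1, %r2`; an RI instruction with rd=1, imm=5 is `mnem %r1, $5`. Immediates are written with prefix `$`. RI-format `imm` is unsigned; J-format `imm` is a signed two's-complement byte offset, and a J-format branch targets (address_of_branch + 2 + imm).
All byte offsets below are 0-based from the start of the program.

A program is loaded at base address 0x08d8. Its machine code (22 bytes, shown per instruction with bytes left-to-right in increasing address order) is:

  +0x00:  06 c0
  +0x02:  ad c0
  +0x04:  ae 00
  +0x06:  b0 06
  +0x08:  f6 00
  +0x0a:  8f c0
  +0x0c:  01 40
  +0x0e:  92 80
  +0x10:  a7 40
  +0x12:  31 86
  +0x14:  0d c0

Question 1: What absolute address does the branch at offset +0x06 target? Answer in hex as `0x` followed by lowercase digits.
0x08e6

@+06  big-endian(b0 06) = 0xb006
  top 4b → 0xb → jnz [J]
  [11:0] imm=6 = $6
  target = base 0x08d8 + off 0x06 + 2 + imm 6 = 0x08e6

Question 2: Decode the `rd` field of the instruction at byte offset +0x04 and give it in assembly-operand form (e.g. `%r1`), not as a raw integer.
@+04  big-endian(ae 00) = 0xae00
  top 4b → 0xa → minus [RR]
  rd: (w>>9)&0x7=0x7 → %r7
  rs: (w>>6)&0x7=0x0 → %r0

%r7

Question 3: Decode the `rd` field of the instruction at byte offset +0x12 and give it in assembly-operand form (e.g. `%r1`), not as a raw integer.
%r0

[12] 31 86 → 0x3186
  opcode bits[15:12]=0x3: cpi/RI
  [11:9] rd=0 = %r0
  [8:0] imm=390 = $390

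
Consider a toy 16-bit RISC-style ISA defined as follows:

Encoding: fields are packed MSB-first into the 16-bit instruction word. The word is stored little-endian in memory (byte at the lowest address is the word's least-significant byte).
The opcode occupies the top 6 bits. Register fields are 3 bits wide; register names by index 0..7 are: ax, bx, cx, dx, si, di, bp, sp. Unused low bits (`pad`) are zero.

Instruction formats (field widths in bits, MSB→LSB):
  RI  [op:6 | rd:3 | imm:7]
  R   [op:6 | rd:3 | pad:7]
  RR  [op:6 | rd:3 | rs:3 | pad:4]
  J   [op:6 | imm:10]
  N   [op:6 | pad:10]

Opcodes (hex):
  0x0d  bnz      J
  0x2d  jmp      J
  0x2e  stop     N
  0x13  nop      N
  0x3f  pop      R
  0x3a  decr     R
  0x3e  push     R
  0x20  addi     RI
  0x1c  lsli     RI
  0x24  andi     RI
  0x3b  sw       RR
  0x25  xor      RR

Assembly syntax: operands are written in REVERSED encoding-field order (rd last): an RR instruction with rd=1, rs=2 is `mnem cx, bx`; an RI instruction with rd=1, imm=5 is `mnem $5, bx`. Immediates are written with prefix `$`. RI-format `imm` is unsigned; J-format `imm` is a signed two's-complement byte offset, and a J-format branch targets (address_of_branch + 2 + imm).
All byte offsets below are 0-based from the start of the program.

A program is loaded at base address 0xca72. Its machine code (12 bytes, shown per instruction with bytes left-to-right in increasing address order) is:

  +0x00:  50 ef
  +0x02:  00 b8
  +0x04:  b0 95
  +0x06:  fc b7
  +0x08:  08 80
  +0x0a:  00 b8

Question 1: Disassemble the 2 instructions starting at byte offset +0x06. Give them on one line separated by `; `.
jmp $-4; addi $8, ax

[06] fc b7 → 0xb7fc
  op=0xb7fc>>10=0x2d ⇒ jmp (J)
  imm@[9:0]=0x3fc (s10→-4) ⇒ $-4
[08] 08 80 → 0x8008
  op=0x8008>>10=0x20 ⇒ addi (RI)
  rd@[9:7]=0x0 ⇒ ax
  imm@[6:0]=0x8 ⇒ $8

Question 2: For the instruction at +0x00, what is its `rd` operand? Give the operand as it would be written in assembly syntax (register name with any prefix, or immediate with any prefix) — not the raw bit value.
+0x00: 50 ef ⇒ word 0xef50 (little)
  opcode bits[15:10]=0x3b: sw/RR
  rd@[9:7]=0x6 ⇒ bp
  rs@[6:4]=0x5 ⇒ di

bp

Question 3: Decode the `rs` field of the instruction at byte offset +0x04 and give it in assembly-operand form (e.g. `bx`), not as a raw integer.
dx

@+04  little-endian(b0 95) = 0x95b0
  op=0x95b0>>10=0x25 ⇒ xor (RR)
  rd@[9:7]=0x3 ⇒ dx
  rs@[6:4]=0x3 ⇒ dx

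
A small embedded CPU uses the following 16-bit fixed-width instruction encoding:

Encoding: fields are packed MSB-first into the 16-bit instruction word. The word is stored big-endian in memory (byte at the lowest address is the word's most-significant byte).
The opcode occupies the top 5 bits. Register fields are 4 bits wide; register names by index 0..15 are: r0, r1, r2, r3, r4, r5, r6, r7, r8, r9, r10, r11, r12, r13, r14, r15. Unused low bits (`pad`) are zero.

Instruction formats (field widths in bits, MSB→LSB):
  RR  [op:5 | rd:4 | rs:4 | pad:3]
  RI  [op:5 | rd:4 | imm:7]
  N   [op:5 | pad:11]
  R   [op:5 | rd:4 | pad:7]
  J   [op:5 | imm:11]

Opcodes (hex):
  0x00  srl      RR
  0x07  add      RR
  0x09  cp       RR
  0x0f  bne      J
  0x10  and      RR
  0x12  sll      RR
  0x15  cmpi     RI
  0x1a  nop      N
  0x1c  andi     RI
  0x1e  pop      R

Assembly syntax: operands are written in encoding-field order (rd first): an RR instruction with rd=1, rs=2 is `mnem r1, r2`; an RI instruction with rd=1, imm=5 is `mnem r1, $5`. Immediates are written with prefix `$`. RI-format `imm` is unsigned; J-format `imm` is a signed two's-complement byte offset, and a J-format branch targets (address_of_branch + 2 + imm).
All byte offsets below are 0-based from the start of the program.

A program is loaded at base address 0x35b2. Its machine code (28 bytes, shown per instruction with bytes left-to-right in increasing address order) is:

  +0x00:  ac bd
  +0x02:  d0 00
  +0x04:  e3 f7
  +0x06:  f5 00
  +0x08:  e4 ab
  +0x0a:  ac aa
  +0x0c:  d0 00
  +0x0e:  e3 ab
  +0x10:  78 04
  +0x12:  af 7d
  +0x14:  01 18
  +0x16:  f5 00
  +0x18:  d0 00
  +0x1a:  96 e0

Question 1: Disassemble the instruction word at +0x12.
+0x12: af 7d ⇒ word 0xaf7d (big)
  op=0xaf7d>>11=0x15 ⇒ cmpi (RI)
  rd: (w>>7)&0xf=0xe → r14
  imm: (w>>0)&0x7f=0x7d → $125

cmpi r14, $125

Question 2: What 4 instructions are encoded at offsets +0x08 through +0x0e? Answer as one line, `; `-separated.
[08] e4 ab → 0xe4ab
  top 5b → 0x1c → andi [RI]
  rd@[10:7]=0x9 ⇒ r9
  imm@[6:0]=0x2b ⇒ $43
[0a] ac aa → 0xacaa
  top 5b → 0x15 → cmpi [RI]
  rd@[10:7]=0x9 ⇒ r9
  imm@[6:0]=0x2a ⇒ $42
[0c] d0 00 → 0xd000
  top 5b → 0x1a → nop [N]
[0e] e3 ab → 0xe3ab
  top 5b → 0x1c → andi [RI]
  rd@[10:7]=0x7 ⇒ r7
  imm@[6:0]=0x2b ⇒ $43

andi r9, $43; cmpi r9, $42; nop; andi r7, $43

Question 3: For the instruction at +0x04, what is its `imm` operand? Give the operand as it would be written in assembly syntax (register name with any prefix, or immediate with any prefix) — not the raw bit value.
$119

+0x04: e3 f7 ⇒ word 0xe3f7 (big)
  top 5b → 0x1c → andi [RI]
  [10:7] rd=7 = r7
  [6:0] imm=119 = $119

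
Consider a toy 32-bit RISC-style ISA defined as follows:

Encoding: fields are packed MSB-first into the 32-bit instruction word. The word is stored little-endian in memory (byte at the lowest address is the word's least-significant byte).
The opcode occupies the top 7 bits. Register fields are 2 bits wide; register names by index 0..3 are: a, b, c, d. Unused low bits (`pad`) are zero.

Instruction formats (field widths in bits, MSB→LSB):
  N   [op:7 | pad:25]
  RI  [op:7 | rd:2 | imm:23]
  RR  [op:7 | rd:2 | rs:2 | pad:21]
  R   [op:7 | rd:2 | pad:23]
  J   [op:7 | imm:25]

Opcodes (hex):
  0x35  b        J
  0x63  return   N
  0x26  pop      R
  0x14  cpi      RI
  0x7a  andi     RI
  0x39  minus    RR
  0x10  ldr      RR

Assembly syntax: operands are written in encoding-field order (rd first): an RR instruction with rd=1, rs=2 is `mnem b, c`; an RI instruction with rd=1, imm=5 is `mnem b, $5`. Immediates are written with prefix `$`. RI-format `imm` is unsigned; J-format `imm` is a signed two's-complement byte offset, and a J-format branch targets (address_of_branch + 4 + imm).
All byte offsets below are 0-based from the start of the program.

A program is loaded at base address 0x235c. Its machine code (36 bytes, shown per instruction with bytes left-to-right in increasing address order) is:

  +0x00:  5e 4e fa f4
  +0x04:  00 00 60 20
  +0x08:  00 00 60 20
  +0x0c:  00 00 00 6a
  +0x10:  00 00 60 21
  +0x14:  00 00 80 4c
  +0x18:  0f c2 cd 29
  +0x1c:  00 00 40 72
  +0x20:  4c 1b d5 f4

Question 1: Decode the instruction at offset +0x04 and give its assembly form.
off 0x04: read 00 00 60 20 as little → 0x20600000
  opcode bits[31:25]=0x10: ldr/RR
  [24:23] rd=0 = a
  [22:21] rs=3 = d

ldr a, d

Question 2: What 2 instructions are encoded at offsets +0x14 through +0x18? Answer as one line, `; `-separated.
pop b; cpi d, $5095951

+0x14: 00 00 80 4c ⇒ word 0x4c800000 (little)
  top 7b → 0x26 → pop [R]
  [24:23] rd=1 = b
+0x18: 0f c2 cd 29 ⇒ word 0x29cdc20f (little)
  top 7b → 0x14 → cpi [RI]
  [24:23] rd=3 = d
  [22:0] imm=5095951 = $5095951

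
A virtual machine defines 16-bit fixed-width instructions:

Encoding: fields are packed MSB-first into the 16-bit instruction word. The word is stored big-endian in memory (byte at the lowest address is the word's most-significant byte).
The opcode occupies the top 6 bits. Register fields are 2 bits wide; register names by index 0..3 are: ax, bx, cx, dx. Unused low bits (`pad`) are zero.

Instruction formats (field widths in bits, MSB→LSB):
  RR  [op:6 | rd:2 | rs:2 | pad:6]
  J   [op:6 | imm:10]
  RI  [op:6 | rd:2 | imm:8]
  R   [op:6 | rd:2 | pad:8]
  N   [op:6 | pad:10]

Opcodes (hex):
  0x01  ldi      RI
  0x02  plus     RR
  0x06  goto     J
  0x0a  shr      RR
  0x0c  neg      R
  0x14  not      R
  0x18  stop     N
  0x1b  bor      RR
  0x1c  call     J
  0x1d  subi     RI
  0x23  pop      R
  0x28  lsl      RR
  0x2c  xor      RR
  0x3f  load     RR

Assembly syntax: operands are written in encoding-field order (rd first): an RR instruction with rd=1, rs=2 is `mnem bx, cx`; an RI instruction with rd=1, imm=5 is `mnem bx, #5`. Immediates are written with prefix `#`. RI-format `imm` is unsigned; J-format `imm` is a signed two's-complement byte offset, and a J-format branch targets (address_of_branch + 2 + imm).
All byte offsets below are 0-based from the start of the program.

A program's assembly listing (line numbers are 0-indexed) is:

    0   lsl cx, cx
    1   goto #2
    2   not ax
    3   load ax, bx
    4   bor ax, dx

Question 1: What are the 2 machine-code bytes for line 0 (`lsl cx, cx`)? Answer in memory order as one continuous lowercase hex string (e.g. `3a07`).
a280

L0: lsl op=0x28:6|rd=2:2|rs=2:2|pad=0:6 ⇒ 0xa280 ⇒ big a2 80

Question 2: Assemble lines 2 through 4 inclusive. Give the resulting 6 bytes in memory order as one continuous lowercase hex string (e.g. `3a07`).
L2: not op=0x14:6|rd=0:2|pad=0:8 ⇒ 0x5000 ⇒ big 50 00
L3: load op=0x3f:6|rd=0:2|rs=1:2|pad=0:6 ⇒ 0xfc40 ⇒ big fc 40
L4: bor op=0x1b:6|rd=0:2|rs=3:2|pad=0:6 ⇒ 0x6cc0 ⇒ big 6c c0

5000fc406cc0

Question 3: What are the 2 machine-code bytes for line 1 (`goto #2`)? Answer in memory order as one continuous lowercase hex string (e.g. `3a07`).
1802

line 1 (goto): pack op=0x6:6|imm=2:10 = 0x1802; big→ 18 02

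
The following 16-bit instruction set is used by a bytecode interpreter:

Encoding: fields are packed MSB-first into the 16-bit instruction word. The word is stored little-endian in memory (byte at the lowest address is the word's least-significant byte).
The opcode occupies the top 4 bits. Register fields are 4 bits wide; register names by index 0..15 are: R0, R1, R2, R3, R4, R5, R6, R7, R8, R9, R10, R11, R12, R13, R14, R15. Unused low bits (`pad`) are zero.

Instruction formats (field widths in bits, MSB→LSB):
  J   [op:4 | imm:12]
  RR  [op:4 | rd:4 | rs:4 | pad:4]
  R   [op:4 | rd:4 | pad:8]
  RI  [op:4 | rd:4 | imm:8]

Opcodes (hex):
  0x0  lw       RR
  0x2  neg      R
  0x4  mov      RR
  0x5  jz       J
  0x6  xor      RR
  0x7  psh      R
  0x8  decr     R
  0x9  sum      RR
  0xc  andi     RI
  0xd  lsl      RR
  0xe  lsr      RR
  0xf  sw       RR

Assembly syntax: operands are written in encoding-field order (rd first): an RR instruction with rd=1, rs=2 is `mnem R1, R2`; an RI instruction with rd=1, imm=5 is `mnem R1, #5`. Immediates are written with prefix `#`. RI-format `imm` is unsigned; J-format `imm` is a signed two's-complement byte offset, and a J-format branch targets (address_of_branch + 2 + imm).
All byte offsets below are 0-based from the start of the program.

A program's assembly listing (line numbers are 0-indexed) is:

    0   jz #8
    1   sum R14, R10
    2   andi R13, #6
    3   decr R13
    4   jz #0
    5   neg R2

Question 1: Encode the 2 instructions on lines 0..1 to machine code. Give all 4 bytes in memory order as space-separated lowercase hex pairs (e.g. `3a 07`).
0. jz fields op=0x5:4|imm=8:12 → word 5008h → 08 50
1. sum fields op=0x9:4|rd=14:4|rs=10:4|pad=0:4 → word 9ea0h → a0 9e

08 50 a0 9e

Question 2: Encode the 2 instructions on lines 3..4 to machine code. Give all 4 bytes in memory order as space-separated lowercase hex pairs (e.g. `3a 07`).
3. decr fields op=0x8:4|rd=13:4|pad=0:8 → word 8d00h → 00 8d
4. jz fields op=0x5:4|imm=0:12 → word 5000h → 00 50

00 8d 00 50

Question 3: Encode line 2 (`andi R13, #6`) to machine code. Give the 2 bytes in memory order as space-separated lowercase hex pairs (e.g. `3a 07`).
06 cd

L2: andi op=0xc:4|rd=13:4|imm=6:8 ⇒ 0xcd06 ⇒ little 06 cd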